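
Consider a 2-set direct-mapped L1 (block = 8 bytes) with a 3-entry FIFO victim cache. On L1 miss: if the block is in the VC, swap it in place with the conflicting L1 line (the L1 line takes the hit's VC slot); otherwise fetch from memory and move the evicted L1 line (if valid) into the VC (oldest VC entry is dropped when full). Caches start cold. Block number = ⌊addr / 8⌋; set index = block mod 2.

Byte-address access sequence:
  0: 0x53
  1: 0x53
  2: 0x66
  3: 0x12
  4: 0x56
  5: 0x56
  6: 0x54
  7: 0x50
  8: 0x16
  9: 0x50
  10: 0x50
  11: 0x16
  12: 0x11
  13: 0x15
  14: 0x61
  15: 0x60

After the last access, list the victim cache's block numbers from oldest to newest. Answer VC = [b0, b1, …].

#0 0x53→b10/s0 MISS; vc=[]
#1 0x53→b10/s0 L1-HIT; vc=[]
#2 0x66→b12/s0 MISS; vc=[10]
#3 0x12→b2/s0 MISS; vc=[10,12]
#4 0x56→b10/s0 VC-HIT; vc=[2,12]
#5 0x56→b10/s0 L1-HIT; vc=[2,12]
#6 0x54→b10/s0 L1-HIT; vc=[2,12]
#7 0x50→b10/s0 L1-HIT; vc=[2,12]
#8 0x16→b2/s0 VC-HIT; vc=[10,12]
#9 0x50→b10/s0 VC-HIT; vc=[2,12]
#10 0x50→b10/s0 L1-HIT; vc=[2,12]
#11 0x16→b2/s0 VC-HIT; vc=[10,12]
#12 0x11→b2/s0 L1-HIT; vc=[10,12]
#13 0x15→b2/s0 L1-HIT; vc=[10,12]
#14 0x61→b12/s0 VC-HIT; vc=[10,2]
#15 0x60→b12/s0 L1-HIT; vc=[10,2]

VC = [10, 2]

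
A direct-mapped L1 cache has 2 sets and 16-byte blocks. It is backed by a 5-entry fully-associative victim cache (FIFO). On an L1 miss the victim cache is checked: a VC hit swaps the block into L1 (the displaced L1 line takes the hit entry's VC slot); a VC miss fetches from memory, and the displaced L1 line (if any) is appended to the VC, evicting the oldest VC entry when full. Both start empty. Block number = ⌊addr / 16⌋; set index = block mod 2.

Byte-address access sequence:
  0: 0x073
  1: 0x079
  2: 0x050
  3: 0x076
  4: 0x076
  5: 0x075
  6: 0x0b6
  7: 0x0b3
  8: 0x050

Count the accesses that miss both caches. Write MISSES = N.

MISSES = 3

0: 0x73 (blk 7, set 1) → MISS  vc=[]
1: 0x79 (blk 7, set 1) → L1-HIT  vc=[]
2: 0x50 (blk 5, set 1) → MISS  vc=[7]
3: 0x76 (blk 7, set 1) → VC-HIT  vc=[5]
4: 0x76 (blk 7, set 1) → L1-HIT  vc=[5]
5: 0x75 (blk 7, set 1) → L1-HIT  vc=[5]
6: 0xb6 (blk 11, set 1) → MISS  vc=[5, 7]
7: 0xb3 (blk 11, set 1) → L1-HIT  vc=[5, 7]
8: 0x50 (blk 5, set 1) → VC-HIT  vc=[11, 7]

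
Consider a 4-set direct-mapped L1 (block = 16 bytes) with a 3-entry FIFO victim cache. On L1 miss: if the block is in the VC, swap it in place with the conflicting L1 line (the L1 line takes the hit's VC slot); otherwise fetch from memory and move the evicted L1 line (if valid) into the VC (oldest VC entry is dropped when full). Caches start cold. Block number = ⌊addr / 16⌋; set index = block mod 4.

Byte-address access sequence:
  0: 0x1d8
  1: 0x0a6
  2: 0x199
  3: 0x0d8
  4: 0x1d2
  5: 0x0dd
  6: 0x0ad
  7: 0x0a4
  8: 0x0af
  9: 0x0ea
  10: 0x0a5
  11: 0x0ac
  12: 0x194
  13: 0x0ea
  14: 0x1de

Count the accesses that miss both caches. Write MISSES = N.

MISSES = 5

0: 0x1d8 (blk 29, set 1) → MISS  vc=[]
1: 0xa6 (blk 10, set 2) → MISS  vc=[]
2: 0x199 (blk 25, set 1) → MISS  vc=[29]
3: 0xd8 (blk 13, set 1) → MISS  vc=[29, 25]
4: 0x1d2 (blk 29, set 1) → VC-HIT  vc=[13, 25]
5: 0xdd (blk 13, set 1) → VC-HIT  vc=[29, 25]
6: 0xad (blk 10, set 2) → L1-HIT  vc=[29, 25]
7: 0xa4 (blk 10, set 2) → L1-HIT  vc=[29, 25]
8: 0xaf (blk 10, set 2) → L1-HIT  vc=[29, 25]
9: 0xea (blk 14, set 2) → MISS  vc=[29, 25, 10]
10: 0xa5 (blk 10, set 2) → VC-HIT  vc=[29, 25, 14]
11: 0xac (blk 10, set 2) → L1-HIT  vc=[29, 25, 14]
12: 0x194 (blk 25, set 1) → VC-HIT  vc=[29, 13, 14]
13: 0xea (blk 14, set 2) → VC-HIT  vc=[29, 13, 10]
14: 0x1de (blk 29, set 1) → VC-HIT  vc=[25, 13, 10]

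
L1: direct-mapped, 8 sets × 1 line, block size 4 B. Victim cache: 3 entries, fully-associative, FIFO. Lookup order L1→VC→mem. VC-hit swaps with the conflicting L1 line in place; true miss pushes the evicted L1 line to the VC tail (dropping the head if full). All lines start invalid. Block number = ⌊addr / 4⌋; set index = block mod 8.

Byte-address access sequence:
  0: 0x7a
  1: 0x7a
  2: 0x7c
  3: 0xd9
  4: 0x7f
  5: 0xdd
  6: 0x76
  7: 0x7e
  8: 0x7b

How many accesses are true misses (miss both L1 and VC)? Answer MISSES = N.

MISSES = 5

#0 0x7a→b30/s6 MISS; vc=[]
#1 0x7a→b30/s6 L1-HIT; vc=[]
#2 0x7c→b31/s7 MISS; vc=[]
#3 0xd9→b54/s6 MISS; vc=[30]
#4 0x7f→b31/s7 L1-HIT; vc=[30]
#5 0xdd→b55/s7 MISS; vc=[30,31]
#6 0x76→b29/s5 MISS; vc=[30,31]
#7 0x7e→b31/s7 VC-HIT; vc=[30,55]
#8 0x7b→b30/s6 VC-HIT; vc=[54,55]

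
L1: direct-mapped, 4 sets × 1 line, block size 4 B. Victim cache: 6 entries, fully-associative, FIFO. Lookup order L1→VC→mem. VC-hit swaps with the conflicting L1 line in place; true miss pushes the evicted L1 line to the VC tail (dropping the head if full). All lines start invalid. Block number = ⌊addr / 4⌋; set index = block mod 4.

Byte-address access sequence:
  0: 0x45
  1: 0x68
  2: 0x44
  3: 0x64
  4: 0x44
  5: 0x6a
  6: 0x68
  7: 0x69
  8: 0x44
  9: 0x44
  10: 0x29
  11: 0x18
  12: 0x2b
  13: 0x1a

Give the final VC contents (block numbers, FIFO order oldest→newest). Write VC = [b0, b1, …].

  [0] addr=0x45 blk=17 s=1: MISS | VC []
  [1] addr=0x68 blk=26 s=2: MISS | VC []
  [2] addr=0x44 blk=17 s=1: L1-HIT | VC []
  [3] addr=0x64 blk=25 s=1: MISS | VC [17]
  [4] addr=0x44 blk=17 s=1: VC-HIT | VC [25]
  [5] addr=0x6a blk=26 s=2: L1-HIT | VC [25]
  [6] addr=0x68 blk=26 s=2: L1-HIT | VC [25]
  [7] addr=0x69 blk=26 s=2: L1-HIT | VC [25]
  [8] addr=0x44 blk=17 s=1: L1-HIT | VC [25]
  [9] addr=0x44 blk=17 s=1: L1-HIT | VC [25]
  [10] addr=0x29 blk=10 s=2: MISS | VC [25, 26]
  [11] addr=0x18 blk=6 s=2: MISS | VC [25, 26, 10]
  [12] addr=0x2b blk=10 s=2: VC-HIT | VC [25, 26, 6]
  [13] addr=0x1a blk=6 s=2: VC-HIT | VC [25, 26, 10]

VC = [25, 26, 10]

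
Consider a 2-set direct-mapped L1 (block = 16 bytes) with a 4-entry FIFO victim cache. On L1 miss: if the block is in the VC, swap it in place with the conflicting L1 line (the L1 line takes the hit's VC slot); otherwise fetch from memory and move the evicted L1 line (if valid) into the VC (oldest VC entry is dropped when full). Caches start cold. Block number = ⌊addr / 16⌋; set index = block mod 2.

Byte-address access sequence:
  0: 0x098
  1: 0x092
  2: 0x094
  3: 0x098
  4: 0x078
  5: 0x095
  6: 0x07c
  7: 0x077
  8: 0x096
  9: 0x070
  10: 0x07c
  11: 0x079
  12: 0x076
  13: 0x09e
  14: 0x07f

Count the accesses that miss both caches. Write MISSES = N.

MISSES = 2

  [0] addr=0x98 blk=9 s=1: MISS | VC []
  [1] addr=0x92 blk=9 s=1: L1-HIT | VC []
  [2] addr=0x94 blk=9 s=1: L1-HIT | VC []
  [3] addr=0x98 blk=9 s=1: L1-HIT | VC []
  [4] addr=0x78 blk=7 s=1: MISS | VC [9]
  [5] addr=0x95 blk=9 s=1: VC-HIT | VC [7]
  [6] addr=0x7c blk=7 s=1: VC-HIT | VC [9]
  [7] addr=0x77 blk=7 s=1: L1-HIT | VC [9]
  [8] addr=0x96 blk=9 s=1: VC-HIT | VC [7]
  [9] addr=0x70 blk=7 s=1: VC-HIT | VC [9]
  [10] addr=0x7c blk=7 s=1: L1-HIT | VC [9]
  [11] addr=0x79 blk=7 s=1: L1-HIT | VC [9]
  [12] addr=0x76 blk=7 s=1: L1-HIT | VC [9]
  [13] addr=0x9e blk=9 s=1: VC-HIT | VC [7]
  [14] addr=0x7f blk=7 s=1: VC-HIT | VC [9]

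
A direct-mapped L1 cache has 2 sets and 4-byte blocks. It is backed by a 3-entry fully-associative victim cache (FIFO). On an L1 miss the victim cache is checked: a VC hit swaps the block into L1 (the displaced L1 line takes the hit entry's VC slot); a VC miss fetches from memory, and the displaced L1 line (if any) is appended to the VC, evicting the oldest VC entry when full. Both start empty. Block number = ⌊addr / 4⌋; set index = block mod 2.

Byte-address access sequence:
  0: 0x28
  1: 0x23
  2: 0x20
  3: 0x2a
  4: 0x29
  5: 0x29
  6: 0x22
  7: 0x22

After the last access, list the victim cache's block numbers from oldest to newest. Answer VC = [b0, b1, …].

#0 0x28→b10/s0 MISS; vc=[]
#1 0x23→b8/s0 MISS; vc=[10]
#2 0x20→b8/s0 L1-HIT; vc=[10]
#3 0x2a→b10/s0 VC-HIT; vc=[8]
#4 0x29→b10/s0 L1-HIT; vc=[8]
#5 0x29→b10/s0 L1-HIT; vc=[8]
#6 0x22→b8/s0 VC-HIT; vc=[10]
#7 0x22→b8/s0 L1-HIT; vc=[10]

VC = [10]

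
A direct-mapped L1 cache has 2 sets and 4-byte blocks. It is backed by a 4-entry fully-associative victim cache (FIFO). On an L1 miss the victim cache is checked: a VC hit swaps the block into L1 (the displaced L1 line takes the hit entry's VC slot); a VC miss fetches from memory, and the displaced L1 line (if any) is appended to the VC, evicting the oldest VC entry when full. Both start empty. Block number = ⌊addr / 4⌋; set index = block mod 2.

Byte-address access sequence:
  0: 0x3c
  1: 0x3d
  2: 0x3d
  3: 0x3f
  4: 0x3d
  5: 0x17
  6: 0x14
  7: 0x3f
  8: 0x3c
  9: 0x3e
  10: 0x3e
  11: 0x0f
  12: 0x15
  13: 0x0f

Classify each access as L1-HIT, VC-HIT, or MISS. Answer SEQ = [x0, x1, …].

SEQ = [MISS, L1-HIT, L1-HIT, L1-HIT, L1-HIT, MISS, L1-HIT, VC-HIT, L1-HIT, L1-HIT, L1-HIT, MISS, VC-HIT, VC-HIT]

#0 0x3c→b15/s1 MISS; vc=[]
#1 0x3d→b15/s1 L1-HIT; vc=[]
#2 0x3d→b15/s1 L1-HIT; vc=[]
#3 0x3f→b15/s1 L1-HIT; vc=[]
#4 0x3d→b15/s1 L1-HIT; vc=[]
#5 0x17→b5/s1 MISS; vc=[15]
#6 0x14→b5/s1 L1-HIT; vc=[15]
#7 0x3f→b15/s1 VC-HIT; vc=[5]
#8 0x3c→b15/s1 L1-HIT; vc=[5]
#9 0x3e→b15/s1 L1-HIT; vc=[5]
#10 0x3e→b15/s1 L1-HIT; vc=[5]
#11 0xf→b3/s1 MISS; vc=[5,15]
#12 0x15→b5/s1 VC-HIT; vc=[3,15]
#13 0xf→b3/s1 VC-HIT; vc=[5,15]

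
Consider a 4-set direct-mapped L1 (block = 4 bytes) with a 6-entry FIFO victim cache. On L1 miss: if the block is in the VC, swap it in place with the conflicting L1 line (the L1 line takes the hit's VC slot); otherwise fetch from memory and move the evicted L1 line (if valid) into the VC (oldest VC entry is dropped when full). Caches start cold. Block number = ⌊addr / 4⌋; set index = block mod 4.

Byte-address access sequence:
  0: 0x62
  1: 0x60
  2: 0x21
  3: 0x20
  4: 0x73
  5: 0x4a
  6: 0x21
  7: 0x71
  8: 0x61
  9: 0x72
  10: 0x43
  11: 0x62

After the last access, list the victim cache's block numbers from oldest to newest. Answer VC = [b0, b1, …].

VC = [16, 8, 28]

0: 0x62 (blk 24, set 0) → MISS  vc=[]
1: 0x60 (blk 24, set 0) → L1-HIT  vc=[]
2: 0x21 (blk 8, set 0) → MISS  vc=[24]
3: 0x20 (blk 8, set 0) → L1-HIT  vc=[24]
4: 0x73 (blk 28, set 0) → MISS  vc=[24, 8]
5: 0x4a (blk 18, set 2) → MISS  vc=[24, 8]
6: 0x21 (blk 8, set 0) → VC-HIT  vc=[24, 28]
7: 0x71 (blk 28, set 0) → VC-HIT  vc=[24, 8]
8: 0x61 (blk 24, set 0) → VC-HIT  vc=[28, 8]
9: 0x72 (blk 28, set 0) → VC-HIT  vc=[24, 8]
10: 0x43 (blk 16, set 0) → MISS  vc=[24, 8, 28]
11: 0x62 (blk 24, set 0) → VC-HIT  vc=[16, 8, 28]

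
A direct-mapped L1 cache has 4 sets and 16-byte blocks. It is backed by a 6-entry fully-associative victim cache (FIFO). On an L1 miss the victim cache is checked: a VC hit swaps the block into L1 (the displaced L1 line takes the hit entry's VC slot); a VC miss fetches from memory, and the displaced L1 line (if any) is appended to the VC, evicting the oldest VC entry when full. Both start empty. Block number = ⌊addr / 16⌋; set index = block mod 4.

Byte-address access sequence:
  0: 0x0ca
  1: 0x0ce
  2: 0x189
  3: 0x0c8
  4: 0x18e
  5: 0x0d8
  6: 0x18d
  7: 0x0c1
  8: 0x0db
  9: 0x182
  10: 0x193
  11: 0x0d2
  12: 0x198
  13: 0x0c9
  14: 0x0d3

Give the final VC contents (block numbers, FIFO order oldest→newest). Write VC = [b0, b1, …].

  [0] addr=0xca blk=12 s=0: MISS | VC []
  [1] addr=0xce blk=12 s=0: L1-HIT | VC []
  [2] addr=0x189 blk=24 s=0: MISS | VC [12]
  [3] addr=0xc8 blk=12 s=0: VC-HIT | VC [24]
  [4] addr=0x18e blk=24 s=0: VC-HIT | VC [12]
  [5] addr=0xd8 blk=13 s=1: MISS | VC [12]
  [6] addr=0x18d blk=24 s=0: L1-HIT | VC [12]
  [7] addr=0xc1 blk=12 s=0: VC-HIT | VC [24]
  [8] addr=0xdb blk=13 s=1: L1-HIT | VC [24]
  [9] addr=0x182 blk=24 s=0: VC-HIT | VC [12]
  [10] addr=0x193 blk=25 s=1: MISS | VC [12, 13]
  [11] addr=0xd2 blk=13 s=1: VC-HIT | VC [12, 25]
  [12] addr=0x198 blk=25 s=1: VC-HIT | VC [12, 13]
  [13] addr=0xc9 blk=12 s=0: VC-HIT | VC [24, 13]
  [14] addr=0xd3 blk=13 s=1: VC-HIT | VC [24, 25]

VC = [24, 25]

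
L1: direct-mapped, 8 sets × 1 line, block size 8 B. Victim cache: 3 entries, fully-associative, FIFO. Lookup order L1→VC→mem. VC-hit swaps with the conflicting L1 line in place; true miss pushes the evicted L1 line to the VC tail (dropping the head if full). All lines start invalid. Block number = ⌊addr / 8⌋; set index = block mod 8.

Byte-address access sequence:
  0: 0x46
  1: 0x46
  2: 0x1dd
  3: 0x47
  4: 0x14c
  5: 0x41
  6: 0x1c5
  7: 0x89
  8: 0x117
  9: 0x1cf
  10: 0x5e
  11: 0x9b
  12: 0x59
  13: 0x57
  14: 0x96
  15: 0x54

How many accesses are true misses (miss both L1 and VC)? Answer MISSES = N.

  [0] addr=0x46 blk=8 s=0: MISS | VC []
  [1] addr=0x46 blk=8 s=0: L1-HIT | VC []
  [2] addr=0x1dd blk=59 s=3: MISS | VC []
  [3] addr=0x47 blk=8 s=0: L1-HIT | VC []
  [4] addr=0x14c blk=41 s=1: MISS | VC []
  [5] addr=0x41 blk=8 s=0: L1-HIT | VC []
  [6] addr=0x1c5 blk=56 s=0: MISS | VC [8]
  [7] addr=0x89 blk=17 s=1: MISS | VC [8, 41]
  [8] addr=0x117 blk=34 s=2: MISS | VC [8, 41]
  [9] addr=0x1cf blk=57 s=1: MISS | VC [8, 41, 17]
  [10] addr=0x5e blk=11 s=3: MISS | VC [41, 17, 59]
  [11] addr=0x9b blk=19 s=3: MISS | VC [17, 59, 11]
  [12] addr=0x59 blk=11 s=3: VC-HIT | VC [17, 59, 19]
  [13] addr=0x57 blk=10 s=2: MISS | VC [59, 19, 34]
  [14] addr=0x96 blk=18 s=2: MISS | VC [19, 34, 10]
  [15] addr=0x54 blk=10 s=2: VC-HIT | VC [19, 34, 18]

MISSES = 11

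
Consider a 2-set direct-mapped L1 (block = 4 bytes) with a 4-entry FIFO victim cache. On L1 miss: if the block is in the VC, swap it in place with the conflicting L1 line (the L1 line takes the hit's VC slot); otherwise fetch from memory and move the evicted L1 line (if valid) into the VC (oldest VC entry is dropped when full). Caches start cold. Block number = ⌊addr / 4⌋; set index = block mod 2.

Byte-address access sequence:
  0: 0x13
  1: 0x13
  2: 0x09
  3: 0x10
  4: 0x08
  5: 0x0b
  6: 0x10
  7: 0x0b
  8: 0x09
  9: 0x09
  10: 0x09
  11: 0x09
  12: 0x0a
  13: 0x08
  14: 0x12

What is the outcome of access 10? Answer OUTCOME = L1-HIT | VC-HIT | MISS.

#0 0x13→b4/s0 MISS; vc=[]
#1 0x13→b4/s0 L1-HIT; vc=[]
#2 0x9→b2/s0 MISS; vc=[4]
#3 0x10→b4/s0 VC-HIT; vc=[2]
#4 0x8→b2/s0 VC-HIT; vc=[4]
#5 0xb→b2/s0 L1-HIT; vc=[4]
#6 0x10→b4/s0 VC-HIT; vc=[2]
#7 0xb→b2/s0 VC-HIT; vc=[4]
#8 0x9→b2/s0 L1-HIT; vc=[4]
#9 0x9→b2/s0 L1-HIT; vc=[4]
#10 0x9→b2/s0 L1-HIT; vc=[4]
#11 0x9→b2/s0 L1-HIT; vc=[4]
#12 0xa→b2/s0 L1-HIT; vc=[4]
#13 0x8→b2/s0 L1-HIT; vc=[4]
#14 0x12→b4/s0 VC-HIT; vc=[2]

OUTCOME = L1-HIT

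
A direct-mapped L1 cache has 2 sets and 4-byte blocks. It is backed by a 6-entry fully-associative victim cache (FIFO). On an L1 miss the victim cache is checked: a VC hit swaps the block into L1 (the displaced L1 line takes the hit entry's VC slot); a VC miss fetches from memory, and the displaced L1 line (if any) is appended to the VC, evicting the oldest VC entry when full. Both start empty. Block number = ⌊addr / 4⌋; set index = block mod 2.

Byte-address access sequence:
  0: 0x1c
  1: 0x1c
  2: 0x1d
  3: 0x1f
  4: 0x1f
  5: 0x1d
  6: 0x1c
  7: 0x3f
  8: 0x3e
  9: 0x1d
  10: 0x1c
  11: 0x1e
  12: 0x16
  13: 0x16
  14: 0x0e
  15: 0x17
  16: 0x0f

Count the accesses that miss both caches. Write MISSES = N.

#0 0x1c→b7/s1 MISS; vc=[]
#1 0x1c→b7/s1 L1-HIT; vc=[]
#2 0x1d→b7/s1 L1-HIT; vc=[]
#3 0x1f→b7/s1 L1-HIT; vc=[]
#4 0x1f→b7/s1 L1-HIT; vc=[]
#5 0x1d→b7/s1 L1-HIT; vc=[]
#6 0x1c→b7/s1 L1-HIT; vc=[]
#7 0x3f→b15/s1 MISS; vc=[7]
#8 0x3e→b15/s1 L1-HIT; vc=[7]
#9 0x1d→b7/s1 VC-HIT; vc=[15]
#10 0x1c→b7/s1 L1-HIT; vc=[15]
#11 0x1e→b7/s1 L1-HIT; vc=[15]
#12 0x16→b5/s1 MISS; vc=[15,7]
#13 0x16→b5/s1 L1-HIT; vc=[15,7]
#14 0xe→b3/s1 MISS; vc=[15,7,5]
#15 0x17→b5/s1 VC-HIT; vc=[15,7,3]
#16 0xf→b3/s1 VC-HIT; vc=[15,7,5]

MISSES = 4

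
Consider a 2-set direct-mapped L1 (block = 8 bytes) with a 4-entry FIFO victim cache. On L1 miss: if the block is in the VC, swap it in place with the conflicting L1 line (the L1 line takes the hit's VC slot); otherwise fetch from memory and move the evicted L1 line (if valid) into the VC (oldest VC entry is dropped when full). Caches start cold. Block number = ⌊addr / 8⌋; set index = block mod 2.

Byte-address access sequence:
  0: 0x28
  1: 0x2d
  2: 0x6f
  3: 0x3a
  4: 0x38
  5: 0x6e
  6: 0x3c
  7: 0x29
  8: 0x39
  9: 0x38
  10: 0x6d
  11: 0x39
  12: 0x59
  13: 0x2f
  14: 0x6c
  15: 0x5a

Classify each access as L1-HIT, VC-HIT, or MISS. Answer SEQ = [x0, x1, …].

SEQ = [MISS, L1-HIT, MISS, MISS, L1-HIT, VC-HIT, VC-HIT, VC-HIT, VC-HIT, L1-HIT, VC-HIT, VC-HIT, MISS, VC-HIT, VC-HIT, VC-HIT]

  [0] addr=0x28 blk=5 s=1: MISS | VC []
  [1] addr=0x2d blk=5 s=1: L1-HIT | VC []
  [2] addr=0x6f blk=13 s=1: MISS | VC [5]
  [3] addr=0x3a blk=7 s=1: MISS | VC [5, 13]
  [4] addr=0x38 blk=7 s=1: L1-HIT | VC [5, 13]
  [5] addr=0x6e blk=13 s=1: VC-HIT | VC [5, 7]
  [6] addr=0x3c blk=7 s=1: VC-HIT | VC [5, 13]
  [7] addr=0x29 blk=5 s=1: VC-HIT | VC [7, 13]
  [8] addr=0x39 blk=7 s=1: VC-HIT | VC [5, 13]
  [9] addr=0x38 blk=7 s=1: L1-HIT | VC [5, 13]
  [10] addr=0x6d blk=13 s=1: VC-HIT | VC [5, 7]
  [11] addr=0x39 blk=7 s=1: VC-HIT | VC [5, 13]
  [12] addr=0x59 blk=11 s=1: MISS | VC [5, 13, 7]
  [13] addr=0x2f blk=5 s=1: VC-HIT | VC [11, 13, 7]
  [14] addr=0x6c blk=13 s=1: VC-HIT | VC [11, 5, 7]
  [15] addr=0x5a blk=11 s=1: VC-HIT | VC [13, 5, 7]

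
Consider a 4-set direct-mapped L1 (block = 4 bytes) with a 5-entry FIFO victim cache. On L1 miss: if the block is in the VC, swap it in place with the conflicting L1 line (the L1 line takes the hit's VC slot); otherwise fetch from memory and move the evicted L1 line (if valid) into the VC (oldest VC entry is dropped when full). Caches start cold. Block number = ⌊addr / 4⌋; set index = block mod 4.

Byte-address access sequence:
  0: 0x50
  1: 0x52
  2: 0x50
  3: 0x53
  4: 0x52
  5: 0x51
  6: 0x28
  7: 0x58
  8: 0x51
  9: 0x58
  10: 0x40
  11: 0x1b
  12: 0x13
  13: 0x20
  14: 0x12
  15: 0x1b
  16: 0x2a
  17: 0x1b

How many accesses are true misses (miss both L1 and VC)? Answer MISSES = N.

#0 0x50→b20/s0 MISS; vc=[]
#1 0x52→b20/s0 L1-HIT; vc=[]
#2 0x50→b20/s0 L1-HIT; vc=[]
#3 0x53→b20/s0 L1-HIT; vc=[]
#4 0x52→b20/s0 L1-HIT; vc=[]
#5 0x51→b20/s0 L1-HIT; vc=[]
#6 0x28→b10/s2 MISS; vc=[]
#7 0x58→b22/s2 MISS; vc=[10]
#8 0x51→b20/s0 L1-HIT; vc=[10]
#9 0x58→b22/s2 L1-HIT; vc=[10]
#10 0x40→b16/s0 MISS; vc=[10,20]
#11 0x1b→b6/s2 MISS; vc=[10,20,22]
#12 0x13→b4/s0 MISS; vc=[10,20,22,16]
#13 0x20→b8/s0 MISS; vc=[10,20,22,16,4]
#14 0x12→b4/s0 VC-HIT; vc=[10,20,22,16,8]
#15 0x1b→b6/s2 L1-HIT; vc=[10,20,22,16,8]
#16 0x2a→b10/s2 VC-HIT; vc=[6,20,22,16,8]
#17 0x1b→b6/s2 VC-HIT; vc=[10,20,22,16,8]

MISSES = 7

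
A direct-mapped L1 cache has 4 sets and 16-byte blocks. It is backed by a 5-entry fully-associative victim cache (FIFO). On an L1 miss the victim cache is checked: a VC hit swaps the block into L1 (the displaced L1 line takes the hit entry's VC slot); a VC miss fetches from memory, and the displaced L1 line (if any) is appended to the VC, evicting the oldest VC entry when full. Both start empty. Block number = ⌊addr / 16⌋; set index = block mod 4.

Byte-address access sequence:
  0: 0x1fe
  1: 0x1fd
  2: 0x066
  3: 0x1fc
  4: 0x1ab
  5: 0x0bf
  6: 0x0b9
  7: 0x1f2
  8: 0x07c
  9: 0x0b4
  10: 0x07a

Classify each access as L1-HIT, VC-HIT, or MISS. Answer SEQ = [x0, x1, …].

SEQ = [MISS, L1-HIT, MISS, L1-HIT, MISS, MISS, L1-HIT, VC-HIT, MISS, VC-HIT, VC-HIT]

#0 0x1fe→b31/s3 MISS; vc=[]
#1 0x1fd→b31/s3 L1-HIT; vc=[]
#2 0x66→b6/s2 MISS; vc=[]
#3 0x1fc→b31/s3 L1-HIT; vc=[]
#4 0x1ab→b26/s2 MISS; vc=[6]
#5 0xbf→b11/s3 MISS; vc=[6,31]
#6 0xb9→b11/s3 L1-HIT; vc=[6,31]
#7 0x1f2→b31/s3 VC-HIT; vc=[6,11]
#8 0x7c→b7/s3 MISS; vc=[6,11,31]
#9 0xb4→b11/s3 VC-HIT; vc=[6,7,31]
#10 0x7a→b7/s3 VC-HIT; vc=[6,11,31]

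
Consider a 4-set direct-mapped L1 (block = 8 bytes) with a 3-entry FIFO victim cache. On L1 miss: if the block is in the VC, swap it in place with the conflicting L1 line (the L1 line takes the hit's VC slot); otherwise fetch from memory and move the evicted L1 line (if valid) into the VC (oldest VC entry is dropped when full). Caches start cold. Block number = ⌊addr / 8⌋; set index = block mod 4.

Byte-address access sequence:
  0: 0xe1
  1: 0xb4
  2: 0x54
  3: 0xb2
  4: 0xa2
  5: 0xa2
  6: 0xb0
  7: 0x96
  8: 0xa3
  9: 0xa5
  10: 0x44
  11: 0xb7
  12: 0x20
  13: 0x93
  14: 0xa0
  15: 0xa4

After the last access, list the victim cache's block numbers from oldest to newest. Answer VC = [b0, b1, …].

#0 0xe1→b28/s0 MISS; vc=[]
#1 0xb4→b22/s2 MISS; vc=[]
#2 0x54→b10/s2 MISS; vc=[22]
#3 0xb2→b22/s2 VC-HIT; vc=[10]
#4 0xa2→b20/s0 MISS; vc=[10,28]
#5 0xa2→b20/s0 L1-HIT; vc=[10,28]
#6 0xb0→b22/s2 L1-HIT; vc=[10,28]
#7 0x96→b18/s2 MISS; vc=[10,28,22]
#8 0xa3→b20/s0 L1-HIT; vc=[10,28,22]
#9 0xa5→b20/s0 L1-HIT; vc=[10,28,22]
#10 0x44→b8/s0 MISS; vc=[28,22,20]
#11 0xb7→b22/s2 VC-HIT; vc=[28,18,20]
#12 0x20→b4/s0 MISS; vc=[18,20,8]
#13 0x93→b18/s2 VC-HIT; vc=[22,20,8]
#14 0xa0→b20/s0 VC-HIT; vc=[22,4,8]
#15 0xa4→b20/s0 L1-HIT; vc=[22,4,8]

VC = [22, 4, 8]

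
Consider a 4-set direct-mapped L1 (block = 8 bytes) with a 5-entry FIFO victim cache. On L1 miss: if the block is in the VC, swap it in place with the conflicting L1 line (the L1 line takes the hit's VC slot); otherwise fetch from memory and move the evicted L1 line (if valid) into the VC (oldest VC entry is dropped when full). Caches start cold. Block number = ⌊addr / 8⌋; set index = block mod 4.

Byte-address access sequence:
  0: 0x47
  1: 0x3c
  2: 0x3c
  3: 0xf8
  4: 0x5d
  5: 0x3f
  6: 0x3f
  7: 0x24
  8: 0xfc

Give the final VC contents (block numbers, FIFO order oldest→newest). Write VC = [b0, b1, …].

#0 0x47→b8/s0 MISS; vc=[]
#1 0x3c→b7/s3 MISS; vc=[]
#2 0x3c→b7/s3 L1-HIT; vc=[]
#3 0xf8→b31/s3 MISS; vc=[7]
#4 0x5d→b11/s3 MISS; vc=[7,31]
#5 0x3f→b7/s3 VC-HIT; vc=[11,31]
#6 0x3f→b7/s3 L1-HIT; vc=[11,31]
#7 0x24→b4/s0 MISS; vc=[11,31,8]
#8 0xfc→b31/s3 VC-HIT; vc=[11,7,8]

VC = [11, 7, 8]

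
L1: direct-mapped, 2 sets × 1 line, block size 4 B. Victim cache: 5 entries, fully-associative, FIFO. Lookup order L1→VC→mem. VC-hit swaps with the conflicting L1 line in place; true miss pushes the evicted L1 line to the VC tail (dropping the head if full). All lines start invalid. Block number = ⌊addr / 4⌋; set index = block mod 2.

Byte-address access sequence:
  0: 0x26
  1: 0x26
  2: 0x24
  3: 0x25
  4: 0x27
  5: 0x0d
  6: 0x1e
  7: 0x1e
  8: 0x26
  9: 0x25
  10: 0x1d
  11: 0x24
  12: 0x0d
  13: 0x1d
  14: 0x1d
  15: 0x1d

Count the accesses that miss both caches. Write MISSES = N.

MISSES = 3

0: 0x26 (blk 9, set 1) → MISS  vc=[]
1: 0x26 (blk 9, set 1) → L1-HIT  vc=[]
2: 0x24 (blk 9, set 1) → L1-HIT  vc=[]
3: 0x25 (blk 9, set 1) → L1-HIT  vc=[]
4: 0x27 (blk 9, set 1) → L1-HIT  vc=[]
5: 0xd (blk 3, set 1) → MISS  vc=[9]
6: 0x1e (blk 7, set 1) → MISS  vc=[9, 3]
7: 0x1e (blk 7, set 1) → L1-HIT  vc=[9, 3]
8: 0x26 (blk 9, set 1) → VC-HIT  vc=[7, 3]
9: 0x25 (blk 9, set 1) → L1-HIT  vc=[7, 3]
10: 0x1d (blk 7, set 1) → VC-HIT  vc=[9, 3]
11: 0x24 (blk 9, set 1) → VC-HIT  vc=[7, 3]
12: 0xd (blk 3, set 1) → VC-HIT  vc=[7, 9]
13: 0x1d (blk 7, set 1) → VC-HIT  vc=[3, 9]
14: 0x1d (blk 7, set 1) → L1-HIT  vc=[3, 9]
15: 0x1d (blk 7, set 1) → L1-HIT  vc=[3, 9]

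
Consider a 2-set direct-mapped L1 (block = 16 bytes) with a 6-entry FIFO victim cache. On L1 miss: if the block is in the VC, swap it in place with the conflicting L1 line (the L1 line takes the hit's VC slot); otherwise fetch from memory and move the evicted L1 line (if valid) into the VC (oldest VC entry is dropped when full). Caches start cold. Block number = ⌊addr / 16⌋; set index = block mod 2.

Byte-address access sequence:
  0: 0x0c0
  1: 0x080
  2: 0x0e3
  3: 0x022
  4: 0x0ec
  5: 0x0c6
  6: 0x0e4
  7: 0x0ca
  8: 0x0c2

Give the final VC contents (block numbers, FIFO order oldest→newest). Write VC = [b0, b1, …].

  [0] addr=0xc0 blk=12 s=0: MISS | VC []
  [1] addr=0x80 blk=8 s=0: MISS | VC [12]
  [2] addr=0xe3 blk=14 s=0: MISS | VC [12, 8]
  [3] addr=0x22 blk=2 s=0: MISS | VC [12, 8, 14]
  [4] addr=0xec blk=14 s=0: VC-HIT | VC [12, 8, 2]
  [5] addr=0xc6 blk=12 s=0: VC-HIT | VC [14, 8, 2]
  [6] addr=0xe4 blk=14 s=0: VC-HIT | VC [12, 8, 2]
  [7] addr=0xca blk=12 s=0: VC-HIT | VC [14, 8, 2]
  [8] addr=0xc2 blk=12 s=0: L1-HIT | VC [14, 8, 2]

VC = [14, 8, 2]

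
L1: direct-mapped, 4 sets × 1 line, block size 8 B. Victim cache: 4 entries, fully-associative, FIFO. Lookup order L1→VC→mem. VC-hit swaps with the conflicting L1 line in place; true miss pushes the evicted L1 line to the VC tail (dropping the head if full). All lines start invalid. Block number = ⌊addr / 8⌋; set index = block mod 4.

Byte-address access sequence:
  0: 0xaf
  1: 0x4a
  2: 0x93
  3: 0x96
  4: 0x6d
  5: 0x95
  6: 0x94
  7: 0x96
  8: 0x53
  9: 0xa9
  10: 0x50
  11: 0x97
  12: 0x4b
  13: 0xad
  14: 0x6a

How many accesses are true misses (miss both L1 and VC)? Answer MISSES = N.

MISSES = 5

  [0] addr=0xaf blk=21 s=1: MISS | VC []
  [1] addr=0x4a blk=9 s=1: MISS | VC [21]
  [2] addr=0x93 blk=18 s=2: MISS | VC [21]
  [3] addr=0x96 blk=18 s=2: L1-HIT | VC [21]
  [4] addr=0x6d blk=13 s=1: MISS | VC [21, 9]
  [5] addr=0x95 blk=18 s=2: L1-HIT | VC [21, 9]
  [6] addr=0x94 blk=18 s=2: L1-HIT | VC [21, 9]
  [7] addr=0x96 blk=18 s=2: L1-HIT | VC [21, 9]
  [8] addr=0x53 blk=10 s=2: MISS | VC [21, 9, 18]
  [9] addr=0xa9 blk=21 s=1: VC-HIT | VC [13, 9, 18]
  [10] addr=0x50 blk=10 s=2: L1-HIT | VC [13, 9, 18]
  [11] addr=0x97 blk=18 s=2: VC-HIT | VC [13, 9, 10]
  [12] addr=0x4b blk=9 s=1: VC-HIT | VC [13, 21, 10]
  [13] addr=0xad blk=21 s=1: VC-HIT | VC [13, 9, 10]
  [14] addr=0x6a blk=13 s=1: VC-HIT | VC [21, 9, 10]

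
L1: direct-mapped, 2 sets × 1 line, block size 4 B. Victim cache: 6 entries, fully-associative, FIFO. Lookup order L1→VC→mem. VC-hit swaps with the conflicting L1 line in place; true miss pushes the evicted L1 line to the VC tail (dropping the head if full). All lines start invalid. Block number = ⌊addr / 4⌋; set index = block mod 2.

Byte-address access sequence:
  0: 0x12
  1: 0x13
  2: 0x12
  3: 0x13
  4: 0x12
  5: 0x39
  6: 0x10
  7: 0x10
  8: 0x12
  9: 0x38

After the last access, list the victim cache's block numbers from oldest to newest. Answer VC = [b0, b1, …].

VC = [4]

#0 0x12→b4/s0 MISS; vc=[]
#1 0x13→b4/s0 L1-HIT; vc=[]
#2 0x12→b4/s0 L1-HIT; vc=[]
#3 0x13→b4/s0 L1-HIT; vc=[]
#4 0x12→b4/s0 L1-HIT; vc=[]
#5 0x39→b14/s0 MISS; vc=[4]
#6 0x10→b4/s0 VC-HIT; vc=[14]
#7 0x10→b4/s0 L1-HIT; vc=[14]
#8 0x12→b4/s0 L1-HIT; vc=[14]
#9 0x38→b14/s0 VC-HIT; vc=[4]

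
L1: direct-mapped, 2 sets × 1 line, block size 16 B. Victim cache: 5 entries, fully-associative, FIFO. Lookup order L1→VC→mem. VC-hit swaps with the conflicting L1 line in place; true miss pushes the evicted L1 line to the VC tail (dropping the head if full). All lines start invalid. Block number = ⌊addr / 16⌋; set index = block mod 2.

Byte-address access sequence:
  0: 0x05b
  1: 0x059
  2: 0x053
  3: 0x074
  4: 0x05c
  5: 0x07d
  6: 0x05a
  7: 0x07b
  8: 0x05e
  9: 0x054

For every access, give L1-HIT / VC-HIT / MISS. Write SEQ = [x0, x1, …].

#0 0x5b→b5/s1 MISS; vc=[]
#1 0x59→b5/s1 L1-HIT; vc=[]
#2 0x53→b5/s1 L1-HIT; vc=[]
#3 0x74→b7/s1 MISS; vc=[5]
#4 0x5c→b5/s1 VC-HIT; vc=[7]
#5 0x7d→b7/s1 VC-HIT; vc=[5]
#6 0x5a→b5/s1 VC-HIT; vc=[7]
#7 0x7b→b7/s1 VC-HIT; vc=[5]
#8 0x5e→b5/s1 VC-HIT; vc=[7]
#9 0x54→b5/s1 L1-HIT; vc=[7]

SEQ = [MISS, L1-HIT, L1-HIT, MISS, VC-HIT, VC-HIT, VC-HIT, VC-HIT, VC-HIT, L1-HIT]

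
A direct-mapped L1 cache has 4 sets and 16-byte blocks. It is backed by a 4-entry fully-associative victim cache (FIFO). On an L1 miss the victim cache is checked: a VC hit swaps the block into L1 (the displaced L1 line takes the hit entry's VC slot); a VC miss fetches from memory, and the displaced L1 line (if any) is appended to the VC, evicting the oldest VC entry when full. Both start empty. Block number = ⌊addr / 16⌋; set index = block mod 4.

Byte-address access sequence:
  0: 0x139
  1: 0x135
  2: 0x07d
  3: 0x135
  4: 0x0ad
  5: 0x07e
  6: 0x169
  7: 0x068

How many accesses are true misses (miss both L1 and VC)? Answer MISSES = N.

MISSES = 5

0: 0x139 (blk 19, set 3) → MISS  vc=[]
1: 0x135 (blk 19, set 3) → L1-HIT  vc=[]
2: 0x7d (blk 7, set 3) → MISS  vc=[19]
3: 0x135 (blk 19, set 3) → VC-HIT  vc=[7]
4: 0xad (blk 10, set 2) → MISS  vc=[7]
5: 0x7e (blk 7, set 3) → VC-HIT  vc=[19]
6: 0x169 (blk 22, set 2) → MISS  vc=[19, 10]
7: 0x68 (blk 6, set 2) → MISS  vc=[19, 10, 22]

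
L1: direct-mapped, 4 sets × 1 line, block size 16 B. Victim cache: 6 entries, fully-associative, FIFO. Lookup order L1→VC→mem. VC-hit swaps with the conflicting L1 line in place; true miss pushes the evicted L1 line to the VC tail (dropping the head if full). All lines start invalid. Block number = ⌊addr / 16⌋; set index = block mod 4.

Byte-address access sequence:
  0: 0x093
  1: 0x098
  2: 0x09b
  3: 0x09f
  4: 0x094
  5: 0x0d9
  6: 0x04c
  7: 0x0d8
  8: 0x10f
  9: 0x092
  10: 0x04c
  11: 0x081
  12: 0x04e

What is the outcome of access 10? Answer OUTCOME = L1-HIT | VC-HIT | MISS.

  [0] addr=0x93 blk=9 s=1: MISS | VC []
  [1] addr=0x98 blk=9 s=1: L1-HIT | VC []
  [2] addr=0x9b blk=9 s=1: L1-HIT | VC []
  [3] addr=0x9f blk=9 s=1: L1-HIT | VC []
  [4] addr=0x94 blk=9 s=1: L1-HIT | VC []
  [5] addr=0xd9 blk=13 s=1: MISS | VC [9]
  [6] addr=0x4c blk=4 s=0: MISS | VC [9]
  [7] addr=0xd8 blk=13 s=1: L1-HIT | VC [9]
  [8] addr=0x10f blk=16 s=0: MISS | VC [9, 4]
  [9] addr=0x92 blk=9 s=1: VC-HIT | VC [13, 4]
  [10] addr=0x4c blk=4 s=0: VC-HIT | VC [13, 16]
  [11] addr=0x81 blk=8 s=0: MISS | VC [13, 16, 4]
  [12] addr=0x4e blk=4 s=0: VC-HIT | VC [13, 16, 8]

OUTCOME = VC-HIT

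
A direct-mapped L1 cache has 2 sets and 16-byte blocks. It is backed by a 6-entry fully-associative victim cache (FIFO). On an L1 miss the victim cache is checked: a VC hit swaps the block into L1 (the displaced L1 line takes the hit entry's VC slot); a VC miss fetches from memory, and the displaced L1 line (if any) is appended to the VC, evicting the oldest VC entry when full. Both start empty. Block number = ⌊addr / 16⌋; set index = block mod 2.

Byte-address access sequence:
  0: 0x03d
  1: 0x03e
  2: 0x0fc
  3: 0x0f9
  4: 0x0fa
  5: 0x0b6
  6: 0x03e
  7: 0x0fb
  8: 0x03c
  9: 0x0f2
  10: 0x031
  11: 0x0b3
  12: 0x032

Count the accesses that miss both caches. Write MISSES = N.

#0 0x3d→b3/s1 MISS; vc=[]
#1 0x3e→b3/s1 L1-HIT; vc=[]
#2 0xfc→b15/s1 MISS; vc=[3]
#3 0xf9→b15/s1 L1-HIT; vc=[3]
#4 0xfa→b15/s1 L1-HIT; vc=[3]
#5 0xb6→b11/s1 MISS; vc=[3,15]
#6 0x3e→b3/s1 VC-HIT; vc=[11,15]
#7 0xfb→b15/s1 VC-HIT; vc=[11,3]
#8 0x3c→b3/s1 VC-HIT; vc=[11,15]
#9 0xf2→b15/s1 VC-HIT; vc=[11,3]
#10 0x31→b3/s1 VC-HIT; vc=[11,15]
#11 0xb3→b11/s1 VC-HIT; vc=[3,15]
#12 0x32→b3/s1 VC-HIT; vc=[11,15]

MISSES = 3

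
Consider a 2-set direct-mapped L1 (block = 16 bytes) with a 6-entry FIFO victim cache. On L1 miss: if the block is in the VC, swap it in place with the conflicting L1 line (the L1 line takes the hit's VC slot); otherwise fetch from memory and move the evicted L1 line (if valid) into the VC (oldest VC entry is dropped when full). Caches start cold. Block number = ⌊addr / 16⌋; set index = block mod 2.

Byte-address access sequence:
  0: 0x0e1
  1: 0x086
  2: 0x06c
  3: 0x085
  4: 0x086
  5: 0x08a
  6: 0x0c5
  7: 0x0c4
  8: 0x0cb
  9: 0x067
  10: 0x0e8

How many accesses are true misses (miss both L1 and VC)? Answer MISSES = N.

  [0] addr=0xe1 blk=14 s=0: MISS | VC []
  [1] addr=0x86 blk=8 s=0: MISS | VC [14]
  [2] addr=0x6c blk=6 s=0: MISS | VC [14, 8]
  [3] addr=0x85 blk=8 s=0: VC-HIT | VC [14, 6]
  [4] addr=0x86 blk=8 s=0: L1-HIT | VC [14, 6]
  [5] addr=0x8a blk=8 s=0: L1-HIT | VC [14, 6]
  [6] addr=0xc5 blk=12 s=0: MISS | VC [14, 6, 8]
  [7] addr=0xc4 blk=12 s=0: L1-HIT | VC [14, 6, 8]
  [8] addr=0xcb blk=12 s=0: L1-HIT | VC [14, 6, 8]
  [9] addr=0x67 blk=6 s=0: VC-HIT | VC [14, 12, 8]
  [10] addr=0xe8 blk=14 s=0: VC-HIT | VC [6, 12, 8]

MISSES = 4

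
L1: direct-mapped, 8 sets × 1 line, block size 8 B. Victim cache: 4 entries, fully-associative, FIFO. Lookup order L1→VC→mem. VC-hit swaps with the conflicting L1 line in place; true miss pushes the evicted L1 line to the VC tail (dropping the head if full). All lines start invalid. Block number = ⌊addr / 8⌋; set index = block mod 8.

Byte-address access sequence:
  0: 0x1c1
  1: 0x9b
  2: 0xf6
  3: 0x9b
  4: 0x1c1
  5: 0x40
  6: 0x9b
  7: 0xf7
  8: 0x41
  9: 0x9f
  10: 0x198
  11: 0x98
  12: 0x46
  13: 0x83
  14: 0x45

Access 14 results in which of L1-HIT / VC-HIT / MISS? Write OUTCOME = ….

#0 0x1c1→b56/s0 MISS; vc=[]
#1 0x9b→b19/s3 MISS; vc=[]
#2 0xf6→b30/s6 MISS; vc=[]
#3 0x9b→b19/s3 L1-HIT; vc=[]
#4 0x1c1→b56/s0 L1-HIT; vc=[]
#5 0x40→b8/s0 MISS; vc=[56]
#6 0x9b→b19/s3 L1-HIT; vc=[56]
#7 0xf7→b30/s6 L1-HIT; vc=[56]
#8 0x41→b8/s0 L1-HIT; vc=[56]
#9 0x9f→b19/s3 L1-HIT; vc=[56]
#10 0x198→b51/s3 MISS; vc=[56,19]
#11 0x98→b19/s3 VC-HIT; vc=[56,51]
#12 0x46→b8/s0 L1-HIT; vc=[56,51]
#13 0x83→b16/s0 MISS; vc=[56,51,8]
#14 0x45→b8/s0 VC-HIT; vc=[56,51,16]

OUTCOME = VC-HIT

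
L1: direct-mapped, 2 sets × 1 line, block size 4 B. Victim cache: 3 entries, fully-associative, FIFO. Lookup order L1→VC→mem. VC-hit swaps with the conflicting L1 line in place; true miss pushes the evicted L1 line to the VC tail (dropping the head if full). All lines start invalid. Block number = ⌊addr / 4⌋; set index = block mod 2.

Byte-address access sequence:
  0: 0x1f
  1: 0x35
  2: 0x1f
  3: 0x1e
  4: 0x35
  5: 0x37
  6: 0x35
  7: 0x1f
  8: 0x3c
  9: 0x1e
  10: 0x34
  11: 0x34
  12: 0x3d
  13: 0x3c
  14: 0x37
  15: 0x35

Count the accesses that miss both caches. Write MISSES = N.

MISSES = 3

  [0] addr=0x1f blk=7 s=1: MISS | VC []
  [1] addr=0x35 blk=13 s=1: MISS | VC [7]
  [2] addr=0x1f blk=7 s=1: VC-HIT | VC [13]
  [3] addr=0x1e blk=7 s=1: L1-HIT | VC [13]
  [4] addr=0x35 blk=13 s=1: VC-HIT | VC [7]
  [5] addr=0x37 blk=13 s=1: L1-HIT | VC [7]
  [6] addr=0x35 blk=13 s=1: L1-HIT | VC [7]
  [7] addr=0x1f blk=7 s=1: VC-HIT | VC [13]
  [8] addr=0x3c blk=15 s=1: MISS | VC [13, 7]
  [9] addr=0x1e blk=7 s=1: VC-HIT | VC [13, 15]
  [10] addr=0x34 blk=13 s=1: VC-HIT | VC [7, 15]
  [11] addr=0x34 blk=13 s=1: L1-HIT | VC [7, 15]
  [12] addr=0x3d blk=15 s=1: VC-HIT | VC [7, 13]
  [13] addr=0x3c blk=15 s=1: L1-HIT | VC [7, 13]
  [14] addr=0x37 blk=13 s=1: VC-HIT | VC [7, 15]
  [15] addr=0x35 blk=13 s=1: L1-HIT | VC [7, 15]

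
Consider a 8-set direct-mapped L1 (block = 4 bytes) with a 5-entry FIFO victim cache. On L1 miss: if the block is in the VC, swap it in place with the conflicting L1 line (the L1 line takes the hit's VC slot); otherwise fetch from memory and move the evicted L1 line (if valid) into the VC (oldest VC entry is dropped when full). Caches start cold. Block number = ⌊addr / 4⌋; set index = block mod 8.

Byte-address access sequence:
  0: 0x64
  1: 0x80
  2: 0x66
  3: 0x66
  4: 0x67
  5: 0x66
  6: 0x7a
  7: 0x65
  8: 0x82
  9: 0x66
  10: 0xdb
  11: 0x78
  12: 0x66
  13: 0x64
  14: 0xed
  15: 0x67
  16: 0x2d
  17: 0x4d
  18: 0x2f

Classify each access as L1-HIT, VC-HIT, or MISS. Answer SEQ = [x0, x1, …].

SEQ = [MISS, MISS, L1-HIT, L1-HIT, L1-HIT, L1-HIT, MISS, L1-HIT, L1-HIT, L1-HIT, MISS, VC-HIT, L1-HIT, L1-HIT, MISS, L1-HIT, MISS, MISS, VC-HIT]

  [0] addr=0x64 blk=25 s=1: MISS | VC []
  [1] addr=0x80 blk=32 s=0: MISS | VC []
  [2] addr=0x66 blk=25 s=1: L1-HIT | VC []
  [3] addr=0x66 blk=25 s=1: L1-HIT | VC []
  [4] addr=0x67 blk=25 s=1: L1-HIT | VC []
  [5] addr=0x66 blk=25 s=1: L1-HIT | VC []
  [6] addr=0x7a blk=30 s=6: MISS | VC []
  [7] addr=0x65 blk=25 s=1: L1-HIT | VC []
  [8] addr=0x82 blk=32 s=0: L1-HIT | VC []
  [9] addr=0x66 blk=25 s=1: L1-HIT | VC []
  [10] addr=0xdb blk=54 s=6: MISS | VC [30]
  [11] addr=0x78 blk=30 s=6: VC-HIT | VC [54]
  [12] addr=0x66 blk=25 s=1: L1-HIT | VC [54]
  [13] addr=0x64 blk=25 s=1: L1-HIT | VC [54]
  [14] addr=0xed blk=59 s=3: MISS | VC [54]
  [15] addr=0x67 blk=25 s=1: L1-HIT | VC [54]
  [16] addr=0x2d blk=11 s=3: MISS | VC [54, 59]
  [17] addr=0x4d blk=19 s=3: MISS | VC [54, 59, 11]
  [18] addr=0x2f blk=11 s=3: VC-HIT | VC [54, 59, 19]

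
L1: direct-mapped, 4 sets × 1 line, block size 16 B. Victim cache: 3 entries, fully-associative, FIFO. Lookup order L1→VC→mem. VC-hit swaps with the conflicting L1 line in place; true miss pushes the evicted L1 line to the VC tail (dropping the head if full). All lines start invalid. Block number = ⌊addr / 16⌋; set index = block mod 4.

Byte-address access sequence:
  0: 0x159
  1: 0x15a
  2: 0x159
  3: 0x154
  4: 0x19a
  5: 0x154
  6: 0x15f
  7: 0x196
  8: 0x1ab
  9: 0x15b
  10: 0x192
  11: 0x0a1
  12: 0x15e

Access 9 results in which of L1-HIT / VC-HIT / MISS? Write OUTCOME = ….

  [0] addr=0x159 blk=21 s=1: MISS | VC []
  [1] addr=0x15a blk=21 s=1: L1-HIT | VC []
  [2] addr=0x159 blk=21 s=1: L1-HIT | VC []
  [3] addr=0x154 blk=21 s=1: L1-HIT | VC []
  [4] addr=0x19a blk=25 s=1: MISS | VC [21]
  [5] addr=0x154 blk=21 s=1: VC-HIT | VC [25]
  [6] addr=0x15f blk=21 s=1: L1-HIT | VC [25]
  [7] addr=0x196 blk=25 s=1: VC-HIT | VC [21]
  [8] addr=0x1ab blk=26 s=2: MISS | VC [21]
  [9] addr=0x15b blk=21 s=1: VC-HIT | VC [25]
  [10] addr=0x192 blk=25 s=1: VC-HIT | VC [21]
  [11] addr=0xa1 blk=10 s=2: MISS | VC [21, 26]
  [12] addr=0x15e blk=21 s=1: VC-HIT | VC [25, 26]

OUTCOME = VC-HIT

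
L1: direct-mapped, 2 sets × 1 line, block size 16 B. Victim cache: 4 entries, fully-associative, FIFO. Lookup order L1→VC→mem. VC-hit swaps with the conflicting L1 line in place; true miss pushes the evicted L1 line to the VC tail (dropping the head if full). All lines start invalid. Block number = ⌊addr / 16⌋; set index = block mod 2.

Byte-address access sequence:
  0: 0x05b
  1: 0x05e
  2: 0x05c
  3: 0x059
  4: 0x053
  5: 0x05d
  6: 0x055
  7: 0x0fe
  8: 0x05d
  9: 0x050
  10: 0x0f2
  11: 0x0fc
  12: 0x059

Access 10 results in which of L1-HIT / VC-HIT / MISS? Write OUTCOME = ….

#0 0x5b→b5/s1 MISS; vc=[]
#1 0x5e→b5/s1 L1-HIT; vc=[]
#2 0x5c→b5/s1 L1-HIT; vc=[]
#3 0x59→b5/s1 L1-HIT; vc=[]
#4 0x53→b5/s1 L1-HIT; vc=[]
#5 0x5d→b5/s1 L1-HIT; vc=[]
#6 0x55→b5/s1 L1-HIT; vc=[]
#7 0xfe→b15/s1 MISS; vc=[5]
#8 0x5d→b5/s1 VC-HIT; vc=[15]
#9 0x50→b5/s1 L1-HIT; vc=[15]
#10 0xf2→b15/s1 VC-HIT; vc=[5]
#11 0xfc→b15/s1 L1-HIT; vc=[5]
#12 0x59→b5/s1 VC-HIT; vc=[15]

OUTCOME = VC-HIT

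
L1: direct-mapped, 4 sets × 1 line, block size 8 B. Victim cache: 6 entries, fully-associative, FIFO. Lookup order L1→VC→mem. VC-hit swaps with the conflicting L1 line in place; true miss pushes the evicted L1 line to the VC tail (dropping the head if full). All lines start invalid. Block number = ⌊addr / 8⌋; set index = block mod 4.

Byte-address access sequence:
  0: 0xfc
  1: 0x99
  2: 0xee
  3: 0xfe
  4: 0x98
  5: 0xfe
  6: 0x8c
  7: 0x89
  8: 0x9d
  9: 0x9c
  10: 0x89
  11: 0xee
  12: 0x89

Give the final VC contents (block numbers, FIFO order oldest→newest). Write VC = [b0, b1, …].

VC = [31, 29]

#0 0xfc→b31/s3 MISS; vc=[]
#1 0x99→b19/s3 MISS; vc=[31]
#2 0xee→b29/s1 MISS; vc=[31]
#3 0xfe→b31/s3 VC-HIT; vc=[19]
#4 0x98→b19/s3 VC-HIT; vc=[31]
#5 0xfe→b31/s3 VC-HIT; vc=[19]
#6 0x8c→b17/s1 MISS; vc=[19,29]
#7 0x89→b17/s1 L1-HIT; vc=[19,29]
#8 0x9d→b19/s3 VC-HIT; vc=[31,29]
#9 0x9c→b19/s3 L1-HIT; vc=[31,29]
#10 0x89→b17/s1 L1-HIT; vc=[31,29]
#11 0xee→b29/s1 VC-HIT; vc=[31,17]
#12 0x89→b17/s1 VC-HIT; vc=[31,29]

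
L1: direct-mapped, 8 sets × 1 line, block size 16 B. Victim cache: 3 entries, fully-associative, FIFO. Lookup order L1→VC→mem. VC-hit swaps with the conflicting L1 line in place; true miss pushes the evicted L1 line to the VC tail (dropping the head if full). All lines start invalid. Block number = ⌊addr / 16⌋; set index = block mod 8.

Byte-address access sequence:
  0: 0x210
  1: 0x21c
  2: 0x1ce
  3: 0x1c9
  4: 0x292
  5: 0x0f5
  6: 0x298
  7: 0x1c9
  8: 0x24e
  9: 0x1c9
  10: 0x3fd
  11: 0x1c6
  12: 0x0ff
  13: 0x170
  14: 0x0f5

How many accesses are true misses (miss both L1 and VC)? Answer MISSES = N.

#0 0x210→b33/s1 MISS; vc=[]
#1 0x21c→b33/s1 L1-HIT; vc=[]
#2 0x1ce→b28/s4 MISS; vc=[]
#3 0x1c9→b28/s4 L1-HIT; vc=[]
#4 0x292→b41/s1 MISS; vc=[33]
#5 0xf5→b15/s7 MISS; vc=[33]
#6 0x298→b41/s1 L1-HIT; vc=[33]
#7 0x1c9→b28/s4 L1-HIT; vc=[33]
#8 0x24e→b36/s4 MISS; vc=[33,28]
#9 0x1c9→b28/s4 VC-HIT; vc=[33,36]
#10 0x3fd→b63/s7 MISS; vc=[33,36,15]
#11 0x1c6→b28/s4 L1-HIT; vc=[33,36,15]
#12 0xff→b15/s7 VC-HIT; vc=[33,36,63]
#13 0x170→b23/s7 MISS; vc=[36,63,15]
#14 0xf5→b15/s7 VC-HIT; vc=[36,63,23]

MISSES = 7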